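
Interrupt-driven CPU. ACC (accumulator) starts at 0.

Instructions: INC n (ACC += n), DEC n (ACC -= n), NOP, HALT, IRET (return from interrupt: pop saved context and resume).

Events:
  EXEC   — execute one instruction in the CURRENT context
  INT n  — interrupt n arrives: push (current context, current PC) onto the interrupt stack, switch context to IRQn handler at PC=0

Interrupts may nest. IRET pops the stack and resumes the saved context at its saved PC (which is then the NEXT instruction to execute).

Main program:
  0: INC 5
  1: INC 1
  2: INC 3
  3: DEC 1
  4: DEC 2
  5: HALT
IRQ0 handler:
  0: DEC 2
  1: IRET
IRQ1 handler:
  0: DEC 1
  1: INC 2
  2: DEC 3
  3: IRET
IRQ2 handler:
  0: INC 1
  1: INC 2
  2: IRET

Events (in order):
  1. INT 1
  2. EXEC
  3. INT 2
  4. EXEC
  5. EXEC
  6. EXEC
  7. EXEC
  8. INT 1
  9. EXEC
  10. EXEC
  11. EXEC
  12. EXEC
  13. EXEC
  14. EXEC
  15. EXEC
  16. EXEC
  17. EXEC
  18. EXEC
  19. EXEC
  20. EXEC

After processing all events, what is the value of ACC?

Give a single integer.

Event 1 (INT 1): INT 1 arrives: push (MAIN, PC=0), enter IRQ1 at PC=0 (depth now 1)
Event 2 (EXEC): [IRQ1] PC=0: DEC 1 -> ACC=-1
Event 3 (INT 2): INT 2 arrives: push (IRQ1, PC=1), enter IRQ2 at PC=0 (depth now 2)
Event 4 (EXEC): [IRQ2] PC=0: INC 1 -> ACC=0
Event 5 (EXEC): [IRQ2] PC=1: INC 2 -> ACC=2
Event 6 (EXEC): [IRQ2] PC=2: IRET -> resume IRQ1 at PC=1 (depth now 1)
Event 7 (EXEC): [IRQ1] PC=1: INC 2 -> ACC=4
Event 8 (INT 1): INT 1 arrives: push (IRQ1, PC=2), enter IRQ1 at PC=0 (depth now 2)
Event 9 (EXEC): [IRQ1] PC=0: DEC 1 -> ACC=3
Event 10 (EXEC): [IRQ1] PC=1: INC 2 -> ACC=5
Event 11 (EXEC): [IRQ1] PC=2: DEC 3 -> ACC=2
Event 12 (EXEC): [IRQ1] PC=3: IRET -> resume IRQ1 at PC=2 (depth now 1)
Event 13 (EXEC): [IRQ1] PC=2: DEC 3 -> ACC=-1
Event 14 (EXEC): [IRQ1] PC=3: IRET -> resume MAIN at PC=0 (depth now 0)
Event 15 (EXEC): [MAIN] PC=0: INC 5 -> ACC=4
Event 16 (EXEC): [MAIN] PC=1: INC 1 -> ACC=5
Event 17 (EXEC): [MAIN] PC=2: INC 3 -> ACC=8
Event 18 (EXEC): [MAIN] PC=3: DEC 1 -> ACC=7
Event 19 (EXEC): [MAIN] PC=4: DEC 2 -> ACC=5
Event 20 (EXEC): [MAIN] PC=5: HALT

Answer: 5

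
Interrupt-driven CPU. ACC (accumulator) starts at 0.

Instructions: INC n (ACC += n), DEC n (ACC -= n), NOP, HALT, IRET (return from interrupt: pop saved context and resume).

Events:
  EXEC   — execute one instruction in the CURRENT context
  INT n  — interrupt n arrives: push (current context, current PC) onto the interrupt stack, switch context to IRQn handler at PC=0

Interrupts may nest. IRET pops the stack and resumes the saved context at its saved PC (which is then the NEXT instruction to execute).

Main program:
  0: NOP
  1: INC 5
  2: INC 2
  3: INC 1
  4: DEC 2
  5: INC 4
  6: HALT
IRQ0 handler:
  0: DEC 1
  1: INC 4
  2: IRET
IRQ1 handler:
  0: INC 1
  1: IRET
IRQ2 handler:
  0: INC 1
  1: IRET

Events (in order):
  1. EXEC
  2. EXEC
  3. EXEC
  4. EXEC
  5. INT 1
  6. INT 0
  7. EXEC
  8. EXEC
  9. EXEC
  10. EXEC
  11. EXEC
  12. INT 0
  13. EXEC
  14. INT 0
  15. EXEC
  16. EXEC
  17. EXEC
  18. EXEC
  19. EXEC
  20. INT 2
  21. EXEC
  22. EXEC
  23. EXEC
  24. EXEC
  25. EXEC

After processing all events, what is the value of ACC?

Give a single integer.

Answer: 21

Derivation:
Event 1 (EXEC): [MAIN] PC=0: NOP
Event 2 (EXEC): [MAIN] PC=1: INC 5 -> ACC=5
Event 3 (EXEC): [MAIN] PC=2: INC 2 -> ACC=7
Event 4 (EXEC): [MAIN] PC=3: INC 1 -> ACC=8
Event 5 (INT 1): INT 1 arrives: push (MAIN, PC=4), enter IRQ1 at PC=0 (depth now 1)
Event 6 (INT 0): INT 0 arrives: push (IRQ1, PC=0), enter IRQ0 at PC=0 (depth now 2)
Event 7 (EXEC): [IRQ0] PC=0: DEC 1 -> ACC=7
Event 8 (EXEC): [IRQ0] PC=1: INC 4 -> ACC=11
Event 9 (EXEC): [IRQ0] PC=2: IRET -> resume IRQ1 at PC=0 (depth now 1)
Event 10 (EXEC): [IRQ1] PC=0: INC 1 -> ACC=12
Event 11 (EXEC): [IRQ1] PC=1: IRET -> resume MAIN at PC=4 (depth now 0)
Event 12 (INT 0): INT 0 arrives: push (MAIN, PC=4), enter IRQ0 at PC=0 (depth now 1)
Event 13 (EXEC): [IRQ0] PC=0: DEC 1 -> ACC=11
Event 14 (INT 0): INT 0 arrives: push (IRQ0, PC=1), enter IRQ0 at PC=0 (depth now 2)
Event 15 (EXEC): [IRQ0] PC=0: DEC 1 -> ACC=10
Event 16 (EXEC): [IRQ0] PC=1: INC 4 -> ACC=14
Event 17 (EXEC): [IRQ0] PC=2: IRET -> resume IRQ0 at PC=1 (depth now 1)
Event 18 (EXEC): [IRQ0] PC=1: INC 4 -> ACC=18
Event 19 (EXEC): [IRQ0] PC=2: IRET -> resume MAIN at PC=4 (depth now 0)
Event 20 (INT 2): INT 2 arrives: push (MAIN, PC=4), enter IRQ2 at PC=0 (depth now 1)
Event 21 (EXEC): [IRQ2] PC=0: INC 1 -> ACC=19
Event 22 (EXEC): [IRQ2] PC=1: IRET -> resume MAIN at PC=4 (depth now 0)
Event 23 (EXEC): [MAIN] PC=4: DEC 2 -> ACC=17
Event 24 (EXEC): [MAIN] PC=5: INC 4 -> ACC=21
Event 25 (EXEC): [MAIN] PC=6: HALT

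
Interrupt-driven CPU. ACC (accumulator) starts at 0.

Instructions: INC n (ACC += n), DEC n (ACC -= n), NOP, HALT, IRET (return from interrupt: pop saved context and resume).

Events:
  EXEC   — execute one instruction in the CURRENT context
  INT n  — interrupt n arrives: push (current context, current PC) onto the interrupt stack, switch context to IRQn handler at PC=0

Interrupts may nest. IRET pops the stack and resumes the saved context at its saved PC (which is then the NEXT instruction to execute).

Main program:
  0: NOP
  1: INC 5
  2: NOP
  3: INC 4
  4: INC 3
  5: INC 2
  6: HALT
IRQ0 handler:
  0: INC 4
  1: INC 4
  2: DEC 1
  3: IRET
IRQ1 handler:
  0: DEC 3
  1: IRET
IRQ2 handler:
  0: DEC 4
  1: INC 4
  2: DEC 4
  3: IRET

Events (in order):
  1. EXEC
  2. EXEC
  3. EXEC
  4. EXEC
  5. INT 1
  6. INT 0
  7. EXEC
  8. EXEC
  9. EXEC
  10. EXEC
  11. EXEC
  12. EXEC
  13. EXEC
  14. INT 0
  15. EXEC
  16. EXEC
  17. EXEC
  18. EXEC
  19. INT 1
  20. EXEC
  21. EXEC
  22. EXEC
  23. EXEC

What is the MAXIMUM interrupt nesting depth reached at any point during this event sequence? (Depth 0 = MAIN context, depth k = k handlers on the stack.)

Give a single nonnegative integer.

Event 1 (EXEC): [MAIN] PC=0: NOP [depth=0]
Event 2 (EXEC): [MAIN] PC=1: INC 5 -> ACC=5 [depth=0]
Event 3 (EXEC): [MAIN] PC=2: NOP [depth=0]
Event 4 (EXEC): [MAIN] PC=3: INC 4 -> ACC=9 [depth=0]
Event 5 (INT 1): INT 1 arrives: push (MAIN, PC=4), enter IRQ1 at PC=0 (depth now 1) [depth=1]
Event 6 (INT 0): INT 0 arrives: push (IRQ1, PC=0), enter IRQ0 at PC=0 (depth now 2) [depth=2]
Event 7 (EXEC): [IRQ0] PC=0: INC 4 -> ACC=13 [depth=2]
Event 8 (EXEC): [IRQ0] PC=1: INC 4 -> ACC=17 [depth=2]
Event 9 (EXEC): [IRQ0] PC=2: DEC 1 -> ACC=16 [depth=2]
Event 10 (EXEC): [IRQ0] PC=3: IRET -> resume IRQ1 at PC=0 (depth now 1) [depth=1]
Event 11 (EXEC): [IRQ1] PC=0: DEC 3 -> ACC=13 [depth=1]
Event 12 (EXEC): [IRQ1] PC=1: IRET -> resume MAIN at PC=4 (depth now 0) [depth=0]
Event 13 (EXEC): [MAIN] PC=4: INC 3 -> ACC=16 [depth=0]
Event 14 (INT 0): INT 0 arrives: push (MAIN, PC=5), enter IRQ0 at PC=0 (depth now 1) [depth=1]
Event 15 (EXEC): [IRQ0] PC=0: INC 4 -> ACC=20 [depth=1]
Event 16 (EXEC): [IRQ0] PC=1: INC 4 -> ACC=24 [depth=1]
Event 17 (EXEC): [IRQ0] PC=2: DEC 1 -> ACC=23 [depth=1]
Event 18 (EXEC): [IRQ0] PC=3: IRET -> resume MAIN at PC=5 (depth now 0) [depth=0]
Event 19 (INT 1): INT 1 arrives: push (MAIN, PC=5), enter IRQ1 at PC=0 (depth now 1) [depth=1]
Event 20 (EXEC): [IRQ1] PC=0: DEC 3 -> ACC=20 [depth=1]
Event 21 (EXEC): [IRQ1] PC=1: IRET -> resume MAIN at PC=5 (depth now 0) [depth=0]
Event 22 (EXEC): [MAIN] PC=5: INC 2 -> ACC=22 [depth=0]
Event 23 (EXEC): [MAIN] PC=6: HALT [depth=0]
Max depth observed: 2

Answer: 2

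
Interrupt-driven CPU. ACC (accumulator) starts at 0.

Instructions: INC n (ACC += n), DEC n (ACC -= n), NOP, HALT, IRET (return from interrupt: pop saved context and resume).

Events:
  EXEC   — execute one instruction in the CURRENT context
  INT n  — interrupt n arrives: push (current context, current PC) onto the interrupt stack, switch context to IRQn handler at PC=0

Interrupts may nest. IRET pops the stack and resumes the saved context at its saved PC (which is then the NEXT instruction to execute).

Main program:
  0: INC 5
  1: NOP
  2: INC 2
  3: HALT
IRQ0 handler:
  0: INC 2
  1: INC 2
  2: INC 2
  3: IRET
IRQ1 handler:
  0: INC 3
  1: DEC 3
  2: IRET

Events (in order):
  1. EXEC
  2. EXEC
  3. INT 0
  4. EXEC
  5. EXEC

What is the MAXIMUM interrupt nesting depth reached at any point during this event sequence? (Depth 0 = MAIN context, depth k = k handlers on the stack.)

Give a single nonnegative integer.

Event 1 (EXEC): [MAIN] PC=0: INC 5 -> ACC=5 [depth=0]
Event 2 (EXEC): [MAIN] PC=1: NOP [depth=0]
Event 3 (INT 0): INT 0 arrives: push (MAIN, PC=2), enter IRQ0 at PC=0 (depth now 1) [depth=1]
Event 4 (EXEC): [IRQ0] PC=0: INC 2 -> ACC=7 [depth=1]
Event 5 (EXEC): [IRQ0] PC=1: INC 2 -> ACC=9 [depth=1]
Max depth observed: 1

Answer: 1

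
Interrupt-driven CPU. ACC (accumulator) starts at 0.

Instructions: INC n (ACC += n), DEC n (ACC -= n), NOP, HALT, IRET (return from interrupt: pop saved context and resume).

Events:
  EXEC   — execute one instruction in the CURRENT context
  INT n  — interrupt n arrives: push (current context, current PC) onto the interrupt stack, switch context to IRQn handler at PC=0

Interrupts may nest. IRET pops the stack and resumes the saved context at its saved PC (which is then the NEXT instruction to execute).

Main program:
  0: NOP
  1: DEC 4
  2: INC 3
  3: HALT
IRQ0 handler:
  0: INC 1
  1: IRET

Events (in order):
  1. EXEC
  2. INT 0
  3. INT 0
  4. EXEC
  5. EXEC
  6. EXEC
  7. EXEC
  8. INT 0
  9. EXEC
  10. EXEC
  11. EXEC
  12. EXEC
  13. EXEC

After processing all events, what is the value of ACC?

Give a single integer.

Answer: 2

Derivation:
Event 1 (EXEC): [MAIN] PC=0: NOP
Event 2 (INT 0): INT 0 arrives: push (MAIN, PC=1), enter IRQ0 at PC=0 (depth now 1)
Event 3 (INT 0): INT 0 arrives: push (IRQ0, PC=0), enter IRQ0 at PC=0 (depth now 2)
Event 4 (EXEC): [IRQ0] PC=0: INC 1 -> ACC=1
Event 5 (EXEC): [IRQ0] PC=1: IRET -> resume IRQ0 at PC=0 (depth now 1)
Event 6 (EXEC): [IRQ0] PC=0: INC 1 -> ACC=2
Event 7 (EXEC): [IRQ0] PC=1: IRET -> resume MAIN at PC=1 (depth now 0)
Event 8 (INT 0): INT 0 arrives: push (MAIN, PC=1), enter IRQ0 at PC=0 (depth now 1)
Event 9 (EXEC): [IRQ0] PC=0: INC 1 -> ACC=3
Event 10 (EXEC): [IRQ0] PC=1: IRET -> resume MAIN at PC=1 (depth now 0)
Event 11 (EXEC): [MAIN] PC=1: DEC 4 -> ACC=-1
Event 12 (EXEC): [MAIN] PC=2: INC 3 -> ACC=2
Event 13 (EXEC): [MAIN] PC=3: HALT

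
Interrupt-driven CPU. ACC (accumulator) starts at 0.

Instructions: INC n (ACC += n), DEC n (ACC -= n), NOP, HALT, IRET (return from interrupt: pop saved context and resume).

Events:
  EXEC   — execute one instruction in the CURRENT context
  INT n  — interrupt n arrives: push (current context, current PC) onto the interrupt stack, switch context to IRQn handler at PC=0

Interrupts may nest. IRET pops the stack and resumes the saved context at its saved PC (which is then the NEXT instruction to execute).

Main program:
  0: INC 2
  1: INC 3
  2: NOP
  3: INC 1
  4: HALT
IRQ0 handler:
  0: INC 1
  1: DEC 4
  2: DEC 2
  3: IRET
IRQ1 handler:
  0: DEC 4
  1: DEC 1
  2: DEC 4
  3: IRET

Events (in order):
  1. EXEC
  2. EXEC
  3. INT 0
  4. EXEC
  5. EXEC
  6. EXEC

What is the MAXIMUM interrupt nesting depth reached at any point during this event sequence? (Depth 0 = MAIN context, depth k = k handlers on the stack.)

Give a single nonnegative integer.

Event 1 (EXEC): [MAIN] PC=0: INC 2 -> ACC=2 [depth=0]
Event 2 (EXEC): [MAIN] PC=1: INC 3 -> ACC=5 [depth=0]
Event 3 (INT 0): INT 0 arrives: push (MAIN, PC=2), enter IRQ0 at PC=0 (depth now 1) [depth=1]
Event 4 (EXEC): [IRQ0] PC=0: INC 1 -> ACC=6 [depth=1]
Event 5 (EXEC): [IRQ0] PC=1: DEC 4 -> ACC=2 [depth=1]
Event 6 (EXEC): [IRQ0] PC=2: DEC 2 -> ACC=0 [depth=1]
Max depth observed: 1

Answer: 1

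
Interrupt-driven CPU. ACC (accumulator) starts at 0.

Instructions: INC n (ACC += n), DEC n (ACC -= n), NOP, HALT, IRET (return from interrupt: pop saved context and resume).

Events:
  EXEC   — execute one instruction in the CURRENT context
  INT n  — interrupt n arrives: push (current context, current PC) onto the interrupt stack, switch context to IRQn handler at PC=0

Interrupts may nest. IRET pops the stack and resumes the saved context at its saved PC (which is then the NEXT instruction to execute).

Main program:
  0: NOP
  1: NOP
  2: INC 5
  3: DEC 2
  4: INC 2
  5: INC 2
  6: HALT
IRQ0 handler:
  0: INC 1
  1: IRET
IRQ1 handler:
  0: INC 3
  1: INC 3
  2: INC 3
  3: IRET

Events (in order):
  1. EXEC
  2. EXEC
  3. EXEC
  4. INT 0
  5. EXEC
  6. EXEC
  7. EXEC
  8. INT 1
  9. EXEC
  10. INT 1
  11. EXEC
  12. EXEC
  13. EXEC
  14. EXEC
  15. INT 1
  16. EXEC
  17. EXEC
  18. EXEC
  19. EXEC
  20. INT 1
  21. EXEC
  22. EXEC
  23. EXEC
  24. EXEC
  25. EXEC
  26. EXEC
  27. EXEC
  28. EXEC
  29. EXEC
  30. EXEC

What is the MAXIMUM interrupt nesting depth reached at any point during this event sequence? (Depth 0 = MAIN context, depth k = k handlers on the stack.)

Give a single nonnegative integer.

Answer: 2

Derivation:
Event 1 (EXEC): [MAIN] PC=0: NOP [depth=0]
Event 2 (EXEC): [MAIN] PC=1: NOP [depth=0]
Event 3 (EXEC): [MAIN] PC=2: INC 5 -> ACC=5 [depth=0]
Event 4 (INT 0): INT 0 arrives: push (MAIN, PC=3), enter IRQ0 at PC=0 (depth now 1) [depth=1]
Event 5 (EXEC): [IRQ0] PC=0: INC 1 -> ACC=6 [depth=1]
Event 6 (EXEC): [IRQ0] PC=1: IRET -> resume MAIN at PC=3 (depth now 0) [depth=0]
Event 7 (EXEC): [MAIN] PC=3: DEC 2 -> ACC=4 [depth=0]
Event 8 (INT 1): INT 1 arrives: push (MAIN, PC=4), enter IRQ1 at PC=0 (depth now 1) [depth=1]
Event 9 (EXEC): [IRQ1] PC=0: INC 3 -> ACC=7 [depth=1]
Event 10 (INT 1): INT 1 arrives: push (IRQ1, PC=1), enter IRQ1 at PC=0 (depth now 2) [depth=2]
Event 11 (EXEC): [IRQ1] PC=0: INC 3 -> ACC=10 [depth=2]
Event 12 (EXEC): [IRQ1] PC=1: INC 3 -> ACC=13 [depth=2]
Event 13 (EXEC): [IRQ1] PC=2: INC 3 -> ACC=16 [depth=2]
Event 14 (EXEC): [IRQ1] PC=3: IRET -> resume IRQ1 at PC=1 (depth now 1) [depth=1]
Event 15 (INT 1): INT 1 arrives: push (IRQ1, PC=1), enter IRQ1 at PC=0 (depth now 2) [depth=2]
Event 16 (EXEC): [IRQ1] PC=0: INC 3 -> ACC=19 [depth=2]
Event 17 (EXEC): [IRQ1] PC=1: INC 3 -> ACC=22 [depth=2]
Event 18 (EXEC): [IRQ1] PC=2: INC 3 -> ACC=25 [depth=2]
Event 19 (EXEC): [IRQ1] PC=3: IRET -> resume IRQ1 at PC=1 (depth now 1) [depth=1]
Event 20 (INT 1): INT 1 arrives: push (IRQ1, PC=1), enter IRQ1 at PC=0 (depth now 2) [depth=2]
Event 21 (EXEC): [IRQ1] PC=0: INC 3 -> ACC=28 [depth=2]
Event 22 (EXEC): [IRQ1] PC=1: INC 3 -> ACC=31 [depth=2]
Event 23 (EXEC): [IRQ1] PC=2: INC 3 -> ACC=34 [depth=2]
Event 24 (EXEC): [IRQ1] PC=3: IRET -> resume IRQ1 at PC=1 (depth now 1) [depth=1]
Event 25 (EXEC): [IRQ1] PC=1: INC 3 -> ACC=37 [depth=1]
Event 26 (EXEC): [IRQ1] PC=2: INC 3 -> ACC=40 [depth=1]
Event 27 (EXEC): [IRQ1] PC=3: IRET -> resume MAIN at PC=4 (depth now 0) [depth=0]
Event 28 (EXEC): [MAIN] PC=4: INC 2 -> ACC=42 [depth=0]
Event 29 (EXEC): [MAIN] PC=5: INC 2 -> ACC=44 [depth=0]
Event 30 (EXEC): [MAIN] PC=6: HALT [depth=0]
Max depth observed: 2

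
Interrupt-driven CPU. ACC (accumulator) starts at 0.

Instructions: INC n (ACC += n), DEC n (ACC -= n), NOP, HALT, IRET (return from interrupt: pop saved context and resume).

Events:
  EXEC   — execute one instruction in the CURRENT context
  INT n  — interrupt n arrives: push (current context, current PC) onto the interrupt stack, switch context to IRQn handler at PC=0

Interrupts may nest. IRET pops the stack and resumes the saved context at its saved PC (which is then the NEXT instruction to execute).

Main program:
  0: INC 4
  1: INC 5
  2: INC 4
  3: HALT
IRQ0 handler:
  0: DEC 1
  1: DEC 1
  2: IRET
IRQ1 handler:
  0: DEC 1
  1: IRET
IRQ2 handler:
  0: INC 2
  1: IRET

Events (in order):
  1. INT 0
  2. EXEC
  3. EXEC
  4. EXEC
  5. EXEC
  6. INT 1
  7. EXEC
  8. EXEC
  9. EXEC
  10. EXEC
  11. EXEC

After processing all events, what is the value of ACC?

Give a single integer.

Answer: 10

Derivation:
Event 1 (INT 0): INT 0 arrives: push (MAIN, PC=0), enter IRQ0 at PC=0 (depth now 1)
Event 2 (EXEC): [IRQ0] PC=0: DEC 1 -> ACC=-1
Event 3 (EXEC): [IRQ0] PC=1: DEC 1 -> ACC=-2
Event 4 (EXEC): [IRQ0] PC=2: IRET -> resume MAIN at PC=0 (depth now 0)
Event 5 (EXEC): [MAIN] PC=0: INC 4 -> ACC=2
Event 6 (INT 1): INT 1 arrives: push (MAIN, PC=1), enter IRQ1 at PC=0 (depth now 1)
Event 7 (EXEC): [IRQ1] PC=0: DEC 1 -> ACC=1
Event 8 (EXEC): [IRQ1] PC=1: IRET -> resume MAIN at PC=1 (depth now 0)
Event 9 (EXEC): [MAIN] PC=1: INC 5 -> ACC=6
Event 10 (EXEC): [MAIN] PC=2: INC 4 -> ACC=10
Event 11 (EXEC): [MAIN] PC=3: HALT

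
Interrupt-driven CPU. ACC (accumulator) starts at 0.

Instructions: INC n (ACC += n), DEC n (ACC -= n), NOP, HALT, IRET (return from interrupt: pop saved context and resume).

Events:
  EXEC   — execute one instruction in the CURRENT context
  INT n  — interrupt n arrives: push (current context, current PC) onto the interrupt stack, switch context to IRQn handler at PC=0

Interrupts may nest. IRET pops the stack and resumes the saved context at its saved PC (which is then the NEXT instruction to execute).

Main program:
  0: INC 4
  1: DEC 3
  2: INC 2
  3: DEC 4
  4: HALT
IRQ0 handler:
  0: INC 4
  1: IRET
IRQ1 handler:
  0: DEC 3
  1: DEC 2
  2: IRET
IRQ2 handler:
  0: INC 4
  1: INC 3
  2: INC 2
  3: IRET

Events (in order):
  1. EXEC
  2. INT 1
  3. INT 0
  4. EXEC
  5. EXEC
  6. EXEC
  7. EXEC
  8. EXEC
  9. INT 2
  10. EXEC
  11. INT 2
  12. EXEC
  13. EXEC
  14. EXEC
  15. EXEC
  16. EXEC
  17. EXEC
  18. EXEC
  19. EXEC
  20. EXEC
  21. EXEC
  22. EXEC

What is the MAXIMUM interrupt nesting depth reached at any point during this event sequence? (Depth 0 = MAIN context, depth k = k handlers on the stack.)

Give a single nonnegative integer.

Event 1 (EXEC): [MAIN] PC=0: INC 4 -> ACC=4 [depth=0]
Event 2 (INT 1): INT 1 arrives: push (MAIN, PC=1), enter IRQ1 at PC=0 (depth now 1) [depth=1]
Event 3 (INT 0): INT 0 arrives: push (IRQ1, PC=0), enter IRQ0 at PC=0 (depth now 2) [depth=2]
Event 4 (EXEC): [IRQ0] PC=0: INC 4 -> ACC=8 [depth=2]
Event 5 (EXEC): [IRQ0] PC=1: IRET -> resume IRQ1 at PC=0 (depth now 1) [depth=1]
Event 6 (EXEC): [IRQ1] PC=0: DEC 3 -> ACC=5 [depth=1]
Event 7 (EXEC): [IRQ1] PC=1: DEC 2 -> ACC=3 [depth=1]
Event 8 (EXEC): [IRQ1] PC=2: IRET -> resume MAIN at PC=1 (depth now 0) [depth=0]
Event 9 (INT 2): INT 2 arrives: push (MAIN, PC=1), enter IRQ2 at PC=0 (depth now 1) [depth=1]
Event 10 (EXEC): [IRQ2] PC=0: INC 4 -> ACC=7 [depth=1]
Event 11 (INT 2): INT 2 arrives: push (IRQ2, PC=1), enter IRQ2 at PC=0 (depth now 2) [depth=2]
Event 12 (EXEC): [IRQ2] PC=0: INC 4 -> ACC=11 [depth=2]
Event 13 (EXEC): [IRQ2] PC=1: INC 3 -> ACC=14 [depth=2]
Event 14 (EXEC): [IRQ2] PC=2: INC 2 -> ACC=16 [depth=2]
Event 15 (EXEC): [IRQ2] PC=3: IRET -> resume IRQ2 at PC=1 (depth now 1) [depth=1]
Event 16 (EXEC): [IRQ2] PC=1: INC 3 -> ACC=19 [depth=1]
Event 17 (EXEC): [IRQ2] PC=2: INC 2 -> ACC=21 [depth=1]
Event 18 (EXEC): [IRQ2] PC=3: IRET -> resume MAIN at PC=1 (depth now 0) [depth=0]
Event 19 (EXEC): [MAIN] PC=1: DEC 3 -> ACC=18 [depth=0]
Event 20 (EXEC): [MAIN] PC=2: INC 2 -> ACC=20 [depth=0]
Event 21 (EXEC): [MAIN] PC=3: DEC 4 -> ACC=16 [depth=0]
Event 22 (EXEC): [MAIN] PC=4: HALT [depth=0]
Max depth observed: 2

Answer: 2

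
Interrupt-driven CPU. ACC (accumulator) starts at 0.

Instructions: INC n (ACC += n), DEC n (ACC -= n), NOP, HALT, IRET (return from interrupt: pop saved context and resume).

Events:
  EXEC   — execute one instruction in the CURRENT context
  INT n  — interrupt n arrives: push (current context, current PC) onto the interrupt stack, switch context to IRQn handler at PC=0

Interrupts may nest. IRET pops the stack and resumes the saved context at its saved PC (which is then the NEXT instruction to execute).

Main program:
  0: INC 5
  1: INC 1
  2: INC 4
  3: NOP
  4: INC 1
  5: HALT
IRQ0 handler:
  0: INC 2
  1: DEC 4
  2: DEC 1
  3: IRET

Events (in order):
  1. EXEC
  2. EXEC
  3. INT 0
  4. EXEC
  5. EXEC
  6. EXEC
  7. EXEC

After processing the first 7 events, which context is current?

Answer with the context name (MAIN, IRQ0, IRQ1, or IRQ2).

Answer: MAIN

Derivation:
Event 1 (EXEC): [MAIN] PC=0: INC 5 -> ACC=5
Event 2 (EXEC): [MAIN] PC=1: INC 1 -> ACC=6
Event 3 (INT 0): INT 0 arrives: push (MAIN, PC=2), enter IRQ0 at PC=0 (depth now 1)
Event 4 (EXEC): [IRQ0] PC=0: INC 2 -> ACC=8
Event 5 (EXEC): [IRQ0] PC=1: DEC 4 -> ACC=4
Event 6 (EXEC): [IRQ0] PC=2: DEC 1 -> ACC=3
Event 7 (EXEC): [IRQ0] PC=3: IRET -> resume MAIN at PC=2 (depth now 0)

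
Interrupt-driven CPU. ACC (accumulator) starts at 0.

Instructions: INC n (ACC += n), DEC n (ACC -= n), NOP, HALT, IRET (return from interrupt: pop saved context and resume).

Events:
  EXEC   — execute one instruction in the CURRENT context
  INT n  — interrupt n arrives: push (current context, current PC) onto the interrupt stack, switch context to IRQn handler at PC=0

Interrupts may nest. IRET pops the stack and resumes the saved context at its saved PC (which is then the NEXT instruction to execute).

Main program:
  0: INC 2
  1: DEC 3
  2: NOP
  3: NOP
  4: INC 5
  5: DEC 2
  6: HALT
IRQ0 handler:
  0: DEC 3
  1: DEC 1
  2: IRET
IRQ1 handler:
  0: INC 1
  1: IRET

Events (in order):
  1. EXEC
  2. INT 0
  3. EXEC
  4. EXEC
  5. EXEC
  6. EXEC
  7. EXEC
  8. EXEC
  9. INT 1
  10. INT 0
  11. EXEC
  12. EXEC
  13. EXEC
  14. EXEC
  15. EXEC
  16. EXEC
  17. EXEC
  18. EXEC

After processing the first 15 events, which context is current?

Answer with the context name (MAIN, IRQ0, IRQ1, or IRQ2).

Event 1 (EXEC): [MAIN] PC=0: INC 2 -> ACC=2
Event 2 (INT 0): INT 0 arrives: push (MAIN, PC=1), enter IRQ0 at PC=0 (depth now 1)
Event 3 (EXEC): [IRQ0] PC=0: DEC 3 -> ACC=-1
Event 4 (EXEC): [IRQ0] PC=1: DEC 1 -> ACC=-2
Event 5 (EXEC): [IRQ0] PC=2: IRET -> resume MAIN at PC=1 (depth now 0)
Event 6 (EXEC): [MAIN] PC=1: DEC 3 -> ACC=-5
Event 7 (EXEC): [MAIN] PC=2: NOP
Event 8 (EXEC): [MAIN] PC=3: NOP
Event 9 (INT 1): INT 1 arrives: push (MAIN, PC=4), enter IRQ1 at PC=0 (depth now 1)
Event 10 (INT 0): INT 0 arrives: push (IRQ1, PC=0), enter IRQ0 at PC=0 (depth now 2)
Event 11 (EXEC): [IRQ0] PC=0: DEC 3 -> ACC=-8
Event 12 (EXEC): [IRQ0] PC=1: DEC 1 -> ACC=-9
Event 13 (EXEC): [IRQ0] PC=2: IRET -> resume IRQ1 at PC=0 (depth now 1)
Event 14 (EXEC): [IRQ1] PC=0: INC 1 -> ACC=-8
Event 15 (EXEC): [IRQ1] PC=1: IRET -> resume MAIN at PC=4 (depth now 0)

Answer: MAIN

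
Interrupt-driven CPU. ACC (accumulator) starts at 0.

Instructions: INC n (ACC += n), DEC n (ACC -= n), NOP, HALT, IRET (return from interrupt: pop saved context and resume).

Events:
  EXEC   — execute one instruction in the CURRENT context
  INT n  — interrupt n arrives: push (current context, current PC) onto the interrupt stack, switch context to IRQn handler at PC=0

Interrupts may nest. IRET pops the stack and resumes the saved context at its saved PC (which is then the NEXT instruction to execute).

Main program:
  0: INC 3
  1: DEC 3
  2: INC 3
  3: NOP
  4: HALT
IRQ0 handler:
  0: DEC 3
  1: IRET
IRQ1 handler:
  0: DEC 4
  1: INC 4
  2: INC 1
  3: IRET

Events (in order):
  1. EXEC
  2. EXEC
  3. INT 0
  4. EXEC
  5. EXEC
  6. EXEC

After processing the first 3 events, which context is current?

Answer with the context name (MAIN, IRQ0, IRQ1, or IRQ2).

Event 1 (EXEC): [MAIN] PC=0: INC 3 -> ACC=3
Event 2 (EXEC): [MAIN] PC=1: DEC 3 -> ACC=0
Event 3 (INT 0): INT 0 arrives: push (MAIN, PC=2), enter IRQ0 at PC=0 (depth now 1)

Answer: IRQ0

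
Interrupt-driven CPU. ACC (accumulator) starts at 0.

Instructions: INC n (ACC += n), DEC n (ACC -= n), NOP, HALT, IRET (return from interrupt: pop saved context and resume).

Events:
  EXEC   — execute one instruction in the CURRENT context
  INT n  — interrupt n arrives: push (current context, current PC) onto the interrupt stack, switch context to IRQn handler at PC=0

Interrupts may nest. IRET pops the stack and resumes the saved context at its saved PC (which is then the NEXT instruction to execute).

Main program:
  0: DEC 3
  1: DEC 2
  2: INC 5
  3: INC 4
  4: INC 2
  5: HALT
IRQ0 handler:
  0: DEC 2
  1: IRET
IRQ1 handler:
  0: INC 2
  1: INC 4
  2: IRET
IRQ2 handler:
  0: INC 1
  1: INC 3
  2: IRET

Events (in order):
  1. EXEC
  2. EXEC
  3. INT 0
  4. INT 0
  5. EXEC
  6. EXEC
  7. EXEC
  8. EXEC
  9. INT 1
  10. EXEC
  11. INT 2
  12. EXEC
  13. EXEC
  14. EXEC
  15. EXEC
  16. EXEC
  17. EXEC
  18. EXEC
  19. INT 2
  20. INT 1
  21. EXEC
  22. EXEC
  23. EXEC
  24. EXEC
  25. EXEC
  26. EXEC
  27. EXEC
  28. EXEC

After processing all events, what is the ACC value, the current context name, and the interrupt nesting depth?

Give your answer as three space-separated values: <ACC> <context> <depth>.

Answer: 22 MAIN 0

Derivation:
Event 1 (EXEC): [MAIN] PC=0: DEC 3 -> ACC=-3
Event 2 (EXEC): [MAIN] PC=1: DEC 2 -> ACC=-5
Event 3 (INT 0): INT 0 arrives: push (MAIN, PC=2), enter IRQ0 at PC=0 (depth now 1)
Event 4 (INT 0): INT 0 arrives: push (IRQ0, PC=0), enter IRQ0 at PC=0 (depth now 2)
Event 5 (EXEC): [IRQ0] PC=0: DEC 2 -> ACC=-7
Event 6 (EXEC): [IRQ0] PC=1: IRET -> resume IRQ0 at PC=0 (depth now 1)
Event 7 (EXEC): [IRQ0] PC=0: DEC 2 -> ACC=-9
Event 8 (EXEC): [IRQ0] PC=1: IRET -> resume MAIN at PC=2 (depth now 0)
Event 9 (INT 1): INT 1 arrives: push (MAIN, PC=2), enter IRQ1 at PC=0 (depth now 1)
Event 10 (EXEC): [IRQ1] PC=0: INC 2 -> ACC=-7
Event 11 (INT 2): INT 2 arrives: push (IRQ1, PC=1), enter IRQ2 at PC=0 (depth now 2)
Event 12 (EXEC): [IRQ2] PC=0: INC 1 -> ACC=-6
Event 13 (EXEC): [IRQ2] PC=1: INC 3 -> ACC=-3
Event 14 (EXEC): [IRQ2] PC=2: IRET -> resume IRQ1 at PC=1 (depth now 1)
Event 15 (EXEC): [IRQ1] PC=1: INC 4 -> ACC=1
Event 16 (EXEC): [IRQ1] PC=2: IRET -> resume MAIN at PC=2 (depth now 0)
Event 17 (EXEC): [MAIN] PC=2: INC 5 -> ACC=6
Event 18 (EXEC): [MAIN] PC=3: INC 4 -> ACC=10
Event 19 (INT 2): INT 2 arrives: push (MAIN, PC=4), enter IRQ2 at PC=0 (depth now 1)
Event 20 (INT 1): INT 1 arrives: push (IRQ2, PC=0), enter IRQ1 at PC=0 (depth now 2)
Event 21 (EXEC): [IRQ1] PC=0: INC 2 -> ACC=12
Event 22 (EXEC): [IRQ1] PC=1: INC 4 -> ACC=16
Event 23 (EXEC): [IRQ1] PC=2: IRET -> resume IRQ2 at PC=0 (depth now 1)
Event 24 (EXEC): [IRQ2] PC=0: INC 1 -> ACC=17
Event 25 (EXEC): [IRQ2] PC=1: INC 3 -> ACC=20
Event 26 (EXEC): [IRQ2] PC=2: IRET -> resume MAIN at PC=4 (depth now 0)
Event 27 (EXEC): [MAIN] PC=4: INC 2 -> ACC=22
Event 28 (EXEC): [MAIN] PC=5: HALT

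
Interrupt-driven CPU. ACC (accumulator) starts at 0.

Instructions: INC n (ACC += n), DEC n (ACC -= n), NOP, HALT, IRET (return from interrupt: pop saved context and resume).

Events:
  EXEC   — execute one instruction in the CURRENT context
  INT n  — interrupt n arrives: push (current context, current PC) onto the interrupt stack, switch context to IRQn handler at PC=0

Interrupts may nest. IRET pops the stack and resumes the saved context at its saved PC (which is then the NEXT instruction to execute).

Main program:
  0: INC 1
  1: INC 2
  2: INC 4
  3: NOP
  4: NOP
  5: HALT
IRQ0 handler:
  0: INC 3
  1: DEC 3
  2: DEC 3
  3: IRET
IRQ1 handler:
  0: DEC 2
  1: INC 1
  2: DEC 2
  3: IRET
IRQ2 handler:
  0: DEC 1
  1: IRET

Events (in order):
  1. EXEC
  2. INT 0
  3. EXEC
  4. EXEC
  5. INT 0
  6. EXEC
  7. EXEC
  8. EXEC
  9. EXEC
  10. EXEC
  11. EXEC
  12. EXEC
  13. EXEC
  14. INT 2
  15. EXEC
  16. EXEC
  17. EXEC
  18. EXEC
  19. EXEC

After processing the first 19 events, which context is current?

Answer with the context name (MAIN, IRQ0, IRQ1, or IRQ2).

Event 1 (EXEC): [MAIN] PC=0: INC 1 -> ACC=1
Event 2 (INT 0): INT 0 arrives: push (MAIN, PC=1), enter IRQ0 at PC=0 (depth now 1)
Event 3 (EXEC): [IRQ0] PC=0: INC 3 -> ACC=4
Event 4 (EXEC): [IRQ0] PC=1: DEC 3 -> ACC=1
Event 5 (INT 0): INT 0 arrives: push (IRQ0, PC=2), enter IRQ0 at PC=0 (depth now 2)
Event 6 (EXEC): [IRQ0] PC=0: INC 3 -> ACC=4
Event 7 (EXEC): [IRQ0] PC=1: DEC 3 -> ACC=1
Event 8 (EXEC): [IRQ0] PC=2: DEC 3 -> ACC=-2
Event 9 (EXEC): [IRQ0] PC=3: IRET -> resume IRQ0 at PC=2 (depth now 1)
Event 10 (EXEC): [IRQ0] PC=2: DEC 3 -> ACC=-5
Event 11 (EXEC): [IRQ0] PC=3: IRET -> resume MAIN at PC=1 (depth now 0)
Event 12 (EXEC): [MAIN] PC=1: INC 2 -> ACC=-3
Event 13 (EXEC): [MAIN] PC=2: INC 4 -> ACC=1
Event 14 (INT 2): INT 2 arrives: push (MAIN, PC=3), enter IRQ2 at PC=0 (depth now 1)
Event 15 (EXEC): [IRQ2] PC=0: DEC 1 -> ACC=0
Event 16 (EXEC): [IRQ2] PC=1: IRET -> resume MAIN at PC=3 (depth now 0)
Event 17 (EXEC): [MAIN] PC=3: NOP
Event 18 (EXEC): [MAIN] PC=4: NOP
Event 19 (EXEC): [MAIN] PC=5: HALT

Answer: MAIN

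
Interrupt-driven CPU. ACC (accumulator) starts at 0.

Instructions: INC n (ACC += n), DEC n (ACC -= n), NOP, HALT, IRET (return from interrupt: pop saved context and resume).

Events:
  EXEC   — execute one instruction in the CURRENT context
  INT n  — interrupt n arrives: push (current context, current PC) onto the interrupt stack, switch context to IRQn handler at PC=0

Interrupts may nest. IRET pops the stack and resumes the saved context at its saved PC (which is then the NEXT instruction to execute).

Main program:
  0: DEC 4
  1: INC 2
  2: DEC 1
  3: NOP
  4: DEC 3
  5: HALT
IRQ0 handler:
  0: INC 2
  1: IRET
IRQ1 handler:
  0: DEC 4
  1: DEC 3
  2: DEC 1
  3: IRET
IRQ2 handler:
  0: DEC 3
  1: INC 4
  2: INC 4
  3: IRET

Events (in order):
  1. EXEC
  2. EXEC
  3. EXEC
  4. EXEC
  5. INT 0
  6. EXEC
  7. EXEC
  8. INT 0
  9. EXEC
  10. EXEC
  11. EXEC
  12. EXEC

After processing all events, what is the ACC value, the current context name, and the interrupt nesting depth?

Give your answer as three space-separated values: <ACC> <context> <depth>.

Event 1 (EXEC): [MAIN] PC=0: DEC 4 -> ACC=-4
Event 2 (EXEC): [MAIN] PC=1: INC 2 -> ACC=-2
Event 3 (EXEC): [MAIN] PC=2: DEC 1 -> ACC=-3
Event 4 (EXEC): [MAIN] PC=3: NOP
Event 5 (INT 0): INT 0 arrives: push (MAIN, PC=4), enter IRQ0 at PC=0 (depth now 1)
Event 6 (EXEC): [IRQ0] PC=0: INC 2 -> ACC=-1
Event 7 (EXEC): [IRQ0] PC=1: IRET -> resume MAIN at PC=4 (depth now 0)
Event 8 (INT 0): INT 0 arrives: push (MAIN, PC=4), enter IRQ0 at PC=0 (depth now 1)
Event 9 (EXEC): [IRQ0] PC=0: INC 2 -> ACC=1
Event 10 (EXEC): [IRQ0] PC=1: IRET -> resume MAIN at PC=4 (depth now 0)
Event 11 (EXEC): [MAIN] PC=4: DEC 3 -> ACC=-2
Event 12 (EXEC): [MAIN] PC=5: HALT

Answer: -2 MAIN 0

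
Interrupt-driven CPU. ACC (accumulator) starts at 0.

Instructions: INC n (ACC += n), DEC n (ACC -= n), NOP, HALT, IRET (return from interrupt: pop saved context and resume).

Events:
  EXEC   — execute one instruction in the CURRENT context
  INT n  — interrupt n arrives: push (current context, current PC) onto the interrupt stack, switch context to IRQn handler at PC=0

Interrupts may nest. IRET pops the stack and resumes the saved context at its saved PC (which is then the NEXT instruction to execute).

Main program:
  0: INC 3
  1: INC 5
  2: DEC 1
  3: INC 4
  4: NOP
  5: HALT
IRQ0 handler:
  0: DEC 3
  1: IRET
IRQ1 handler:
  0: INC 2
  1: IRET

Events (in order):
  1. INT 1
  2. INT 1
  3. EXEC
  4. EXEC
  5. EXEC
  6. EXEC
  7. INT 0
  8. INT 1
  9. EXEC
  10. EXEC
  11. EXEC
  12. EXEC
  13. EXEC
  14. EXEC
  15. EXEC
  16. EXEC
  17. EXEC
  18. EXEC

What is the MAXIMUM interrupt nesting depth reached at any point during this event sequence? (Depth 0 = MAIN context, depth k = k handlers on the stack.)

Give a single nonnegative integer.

Event 1 (INT 1): INT 1 arrives: push (MAIN, PC=0), enter IRQ1 at PC=0 (depth now 1) [depth=1]
Event 2 (INT 1): INT 1 arrives: push (IRQ1, PC=0), enter IRQ1 at PC=0 (depth now 2) [depth=2]
Event 3 (EXEC): [IRQ1] PC=0: INC 2 -> ACC=2 [depth=2]
Event 4 (EXEC): [IRQ1] PC=1: IRET -> resume IRQ1 at PC=0 (depth now 1) [depth=1]
Event 5 (EXEC): [IRQ1] PC=0: INC 2 -> ACC=4 [depth=1]
Event 6 (EXEC): [IRQ1] PC=1: IRET -> resume MAIN at PC=0 (depth now 0) [depth=0]
Event 7 (INT 0): INT 0 arrives: push (MAIN, PC=0), enter IRQ0 at PC=0 (depth now 1) [depth=1]
Event 8 (INT 1): INT 1 arrives: push (IRQ0, PC=0), enter IRQ1 at PC=0 (depth now 2) [depth=2]
Event 9 (EXEC): [IRQ1] PC=0: INC 2 -> ACC=6 [depth=2]
Event 10 (EXEC): [IRQ1] PC=1: IRET -> resume IRQ0 at PC=0 (depth now 1) [depth=1]
Event 11 (EXEC): [IRQ0] PC=0: DEC 3 -> ACC=3 [depth=1]
Event 12 (EXEC): [IRQ0] PC=1: IRET -> resume MAIN at PC=0 (depth now 0) [depth=0]
Event 13 (EXEC): [MAIN] PC=0: INC 3 -> ACC=6 [depth=0]
Event 14 (EXEC): [MAIN] PC=1: INC 5 -> ACC=11 [depth=0]
Event 15 (EXEC): [MAIN] PC=2: DEC 1 -> ACC=10 [depth=0]
Event 16 (EXEC): [MAIN] PC=3: INC 4 -> ACC=14 [depth=0]
Event 17 (EXEC): [MAIN] PC=4: NOP [depth=0]
Event 18 (EXEC): [MAIN] PC=5: HALT [depth=0]
Max depth observed: 2

Answer: 2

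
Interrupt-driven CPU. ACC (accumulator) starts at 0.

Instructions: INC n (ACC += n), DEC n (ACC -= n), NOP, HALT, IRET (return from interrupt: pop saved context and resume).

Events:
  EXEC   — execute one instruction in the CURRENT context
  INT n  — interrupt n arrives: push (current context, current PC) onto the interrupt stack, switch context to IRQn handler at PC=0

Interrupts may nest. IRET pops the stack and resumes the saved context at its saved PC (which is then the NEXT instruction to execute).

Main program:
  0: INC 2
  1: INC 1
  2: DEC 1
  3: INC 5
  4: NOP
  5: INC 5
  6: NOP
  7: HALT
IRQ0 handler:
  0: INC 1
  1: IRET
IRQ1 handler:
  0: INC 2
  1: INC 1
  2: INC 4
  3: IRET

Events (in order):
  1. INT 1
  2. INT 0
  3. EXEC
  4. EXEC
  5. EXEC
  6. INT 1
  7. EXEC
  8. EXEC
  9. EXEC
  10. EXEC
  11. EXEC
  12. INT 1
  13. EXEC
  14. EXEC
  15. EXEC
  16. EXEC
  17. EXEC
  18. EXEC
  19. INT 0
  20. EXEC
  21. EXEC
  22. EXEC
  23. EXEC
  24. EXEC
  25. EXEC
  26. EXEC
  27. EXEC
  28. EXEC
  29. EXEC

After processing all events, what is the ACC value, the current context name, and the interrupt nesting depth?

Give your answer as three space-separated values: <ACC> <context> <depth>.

Event 1 (INT 1): INT 1 arrives: push (MAIN, PC=0), enter IRQ1 at PC=0 (depth now 1)
Event 2 (INT 0): INT 0 arrives: push (IRQ1, PC=0), enter IRQ0 at PC=0 (depth now 2)
Event 3 (EXEC): [IRQ0] PC=0: INC 1 -> ACC=1
Event 4 (EXEC): [IRQ0] PC=1: IRET -> resume IRQ1 at PC=0 (depth now 1)
Event 5 (EXEC): [IRQ1] PC=0: INC 2 -> ACC=3
Event 6 (INT 1): INT 1 arrives: push (IRQ1, PC=1), enter IRQ1 at PC=0 (depth now 2)
Event 7 (EXEC): [IRQ1] PC=0: INC 2 -> ACC=5
Event 8 (EXEC): [IRQ1] PC=1: INC 1 -> ACC=6
Event 9 (EXEC): [IRQ1] PC=2: INC 4 -> ACC=10
Event 10 (EXEC): [IRQ1] PC=3: IRET -> resume IRQ1 at PC=1 (depth now 1)
Event 11 (EXEC): [IRQ1] PC=1: INC 1 -> ACC=11
Event 12 (INT 1): INT 1 arrives: push (IRQ1, PC=2), enter IRQ1 at PC=0 (depth now 2)
Event 13 (EXEC): [IRQ1] PC=0: INC 2 -> ACC=13
Event 14 (EXEC): [IRQ1] PC=1: INC 1 -> ACC=14
Event 15 (EXEC): [IRQ1] PC=2: INC 4 -> ACC=18
Event 16 (EXEC): [IRQ1] PC=3: IRET -> resume IRQ1 at PC=2 (depth now 1)
Event 17 (EXEC): [IRQ1] PC=2: INC 4 -> ACC=22
Event 18 (EXEC): [IRQ1] PC=3: IRET -> resume MAIN at PC=0 (depth now 0)
Event 19 (INT 0): INT 0 arrives: push (MAIN, PC=0), enter IRQ0 at PC=0 (depth now 1)
Event 20 (EXEC): [IRQ0] PC=0: INC 1 -> ACC=23
Event 21 (EXEC): [IRQ0] PC=1: IRET -> resume MAIN at PC=0 (depth now 0)
Event 22 (EXEC): [MAIN] PC=0: INC 2 -> ACC=25
Event 23 (EXEC): [MAIN] PC=1: INC 1 -> ACC=26
Event 24 (EXEC): [MAIN] PC=2: DEC 1 -> ACC=25
Event 25 (EXEC): [MAIN] PC=3: INC 5 -> ACC=30
Event 26 (EXEC): [MAIN] PC=4: NOP
Event 27 (EXEC): [MAIN] PC=5: INC 5 -> ACC=35
Event 28 (EXEC): [MAIN] PC=6: NOP
Event 29 (EXEC): [MAIN] PC=7: HALT

Answer: 35 MAIN 0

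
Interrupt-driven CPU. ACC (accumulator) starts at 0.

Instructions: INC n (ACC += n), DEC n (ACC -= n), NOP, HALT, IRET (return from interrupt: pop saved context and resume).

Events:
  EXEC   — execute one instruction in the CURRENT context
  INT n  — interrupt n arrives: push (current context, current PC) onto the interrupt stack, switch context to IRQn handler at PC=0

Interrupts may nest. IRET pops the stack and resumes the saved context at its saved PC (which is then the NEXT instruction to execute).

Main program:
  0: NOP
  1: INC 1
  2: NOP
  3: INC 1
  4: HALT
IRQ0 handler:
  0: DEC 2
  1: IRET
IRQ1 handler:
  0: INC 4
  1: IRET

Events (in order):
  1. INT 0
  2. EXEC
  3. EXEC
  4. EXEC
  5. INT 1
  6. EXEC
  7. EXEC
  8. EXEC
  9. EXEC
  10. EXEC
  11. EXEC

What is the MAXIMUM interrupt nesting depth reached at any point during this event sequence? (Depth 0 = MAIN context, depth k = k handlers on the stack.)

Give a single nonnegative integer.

Event 1 (INT 0): INT 0 arrives: push (MAIN, PC=0), enter IRQ0 at PC=0 (depth now 1) [depth=1]
Event 2 (EXEC): [IRQ0] PC=0: DEC 2 -> ACC=-2 [depth=1]
Event 3 (EXEC): [IRQ0] PC=1: IRET -> resume MAIN at PC=0 (depth now 0) [depth=0]
Event 4 (EXEC): [MAIN] PC=0: NOP [depth=0]
Event 5 (INT 1): INT 1 arrives: push (MAIN, PC=1), enter IRQ1 at PC=0 (depth now 1) [depth=1]
Event 6 (EXEC): [IRQ1] PC=0: INC 4 -> ACC=2 [depth=1]
Event 7 (EXEC): [IRQ1] PC=1: IRET -> resume MAIN at PC=1 (depth now 0) [depth=0]
Event 8 (EXEC): [MAIN] PC=1: INC 1 -> ACC=3 [depth=0]
Event 9 (EXEC): [MAIN] PC=2: NOP [depth=0]
Event 10 (EXEC): [MAIN] PC=3: INC 1 -> ACC=4 [depth=0]
Event 11 (EXEC): [MAIN] PC=4: HALT [depth=0]
Max depth observed: 1

Answer: 1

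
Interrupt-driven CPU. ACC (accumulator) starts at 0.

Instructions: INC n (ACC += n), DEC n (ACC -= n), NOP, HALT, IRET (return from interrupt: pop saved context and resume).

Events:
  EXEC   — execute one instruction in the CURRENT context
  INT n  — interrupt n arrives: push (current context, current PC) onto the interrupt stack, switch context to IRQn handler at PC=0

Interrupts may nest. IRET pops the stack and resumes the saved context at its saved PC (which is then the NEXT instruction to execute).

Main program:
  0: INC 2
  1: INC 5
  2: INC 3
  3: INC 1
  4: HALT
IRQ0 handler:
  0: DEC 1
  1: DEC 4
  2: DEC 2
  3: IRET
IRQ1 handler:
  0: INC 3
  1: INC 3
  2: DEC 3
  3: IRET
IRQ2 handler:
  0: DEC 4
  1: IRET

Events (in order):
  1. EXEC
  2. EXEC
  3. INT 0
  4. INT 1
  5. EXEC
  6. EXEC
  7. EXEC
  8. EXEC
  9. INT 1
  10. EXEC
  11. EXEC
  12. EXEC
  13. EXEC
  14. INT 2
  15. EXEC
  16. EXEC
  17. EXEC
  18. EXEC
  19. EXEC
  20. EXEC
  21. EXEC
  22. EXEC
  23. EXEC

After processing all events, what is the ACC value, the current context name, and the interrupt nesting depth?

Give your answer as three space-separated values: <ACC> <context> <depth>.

Event 1 (EXEC): [MAIN] PC=0: INC 2 -> ACC=2
Event 2 (EXEC): [MAIN] PC=1: INC 5 -> ACC=7
Event 3 (INT 0): INT 0 arrives: push (MAIN, PC=2), enter IRQ0 at PC=0 (depth now 1)
Event 4 (INT 1): INT 1 arrives: push (IRQ0, PC=0), enter IRQ1 at PC=0 (depth now 2)
Event 5 (EXEC): [IRQ1] PC=0: INC 3 -> ACC=10
Event 6 (EXEC): [IRQ1] PC=1: INC 3 -> ACC=13
Event 7 (EXEC): [IRQ1] PC=2: DEC 3 -> ACC=10
Event 8 (EXEC): [IRQ1] PC=3: IRET -> resume IRQ0 at PC=0 (depth now 1)
Event 9 (INT 1): INT 1 arrives: push (IRQ0, PC=0), enter IRQ1 at PC=0 (depth now 2)
Event 10 (EXEC): [IRQ1] PC=0: INC 3 -> ACC=13
Event 11 (EXEC): [IRQ1] PC=1: INC 3 -> ACC=16
Event 12 (EXEC): [IRQ1] PC=2: DEC 3 -> ACC=13
Event 13 (EXEC): [IRQ1] PC=3: IRET -> resume IRQ0 at PC=0 (depth now 1)
Event 14 (INT 2): INT 2 arrives: push (IRQ0, PC=0), enter IRQ2 at PC=0 (depth now 2)
Event 15 (EXEC): [IRQ2] PC=0: DEC 4 -> ACC=9
Event 16 (EXEC): [IRQ2] PC=1: IRET -> resume IRQ0 at PC=0 (depth now 1)
Event 17 (EXEC): [IRQ0] PC=0: DEC 1 -> ACC=8
Event 18 (EXEC): [IRQ0] PC=1: DEC 4 -> ACC=4
Event 19 (EXEC): [IRQ0] PC=2: DEC 2 -> ACC=2
Event 20 (EXEC): [IRQ0] PC=3: IRET -> resume MAIN at PC=2 (depth now 0)
Event 21 (EXEC): [MAIN] PC=2: INC 3 -> ACC=5
Event 22 (EXEC): [MAIN] PC=3: INC 1 -> ACC=6
Event 23 (EXEC): [MAIN] PC=4: HALT

Answer: 6 MAIN 0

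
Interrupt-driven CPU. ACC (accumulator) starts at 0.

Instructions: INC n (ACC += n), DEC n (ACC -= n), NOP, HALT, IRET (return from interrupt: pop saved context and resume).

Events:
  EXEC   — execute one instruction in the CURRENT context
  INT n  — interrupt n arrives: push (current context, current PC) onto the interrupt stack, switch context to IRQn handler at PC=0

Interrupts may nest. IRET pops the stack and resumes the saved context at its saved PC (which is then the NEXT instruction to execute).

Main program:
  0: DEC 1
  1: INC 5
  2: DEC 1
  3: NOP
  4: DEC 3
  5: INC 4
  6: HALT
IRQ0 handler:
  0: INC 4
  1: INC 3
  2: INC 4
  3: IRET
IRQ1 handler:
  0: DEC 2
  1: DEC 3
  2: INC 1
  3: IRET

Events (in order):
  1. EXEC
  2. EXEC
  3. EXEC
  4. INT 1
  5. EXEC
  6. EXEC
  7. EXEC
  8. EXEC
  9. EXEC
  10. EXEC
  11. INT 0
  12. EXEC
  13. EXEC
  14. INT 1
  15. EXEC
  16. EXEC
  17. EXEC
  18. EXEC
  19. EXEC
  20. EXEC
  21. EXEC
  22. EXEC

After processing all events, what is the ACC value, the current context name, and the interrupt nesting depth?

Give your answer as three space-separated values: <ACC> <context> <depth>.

Event 1 (EXEC): [MAIN] PC=0: DEC 1 -> ACC=-1
Event 2 (EXEC): [MAIN] PC=1: INC 5 -> ACC=4
Event 3 (EXEC): [MAIN] PC=2: DEC 1 -> ACC=3
Event 4 (INT 1): INT 1 arrives: push (MAIN, PC=3), enter IRQ1 at PC=0 (depth now 1)
Event 5 (EXEC): [IRQ1] PC=0: DEC 2 -> ACC=1
Event 6 (EXEC): [IRQ1] PC=1: DEC 3 -> ACC=-2
Event 7 (EXEC): [IRQ1] PC=2: INC 1 -> ACC=-1
Event 8 (EXEC): [IRQ1] PC=3: IRET -> resume MAIN at PC=3 (depth now 0)
Event 9 (EXEC): [MAIN] PC=3: NOP
Event 10 (EXEC): [MAIN] PC=4: DEC 3 -> ACC=-4
Event 11 (INT 0): INT 0 arrives: push (MAIN, PC=5), enter IRQ0 at PC=0 (depth now 1)
Event 12 (EXEC): [IRQ0] PC=0: INC 4 -> ACC=0
Event 13 (EXEC): [IRQ0] PC=1: INC 3 -> ACC=3
Event 14 (INT 1): INT 1 arrives: push (IRQ0, PC=2), enter IRQ1 at PC=0 (depth now 2)
Event 15 (EXEC): [IRQ1] PC=0: DEC 2 -> ACC=1
Event 16 (EXEC): [IRQ1] PC=1: DEC 3 -> ACC=-2
Event 17 (EXEC): [IRQ1] PC=2: INC 1 -> ACC=-1
Event 18 (EXEC): [IRQ1] PC=3: IRET -> resume IRQ0 at PC=2 (depth now 1)
Event 19 (EXEC): [IRQ0] PC=2: INC 4 -> ACC=3
Event 20 (EXEC): [IRQ0] PC=3: IRET -> resume MAIN at PC=5 (depth now 0)
Event 21 (EXEC): [MAIN] PC=5: INC 4 -> ACC=7
Event 22 (EXEC): [MAIN] PC=6: HALT

Answer: 7 MAIN 0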